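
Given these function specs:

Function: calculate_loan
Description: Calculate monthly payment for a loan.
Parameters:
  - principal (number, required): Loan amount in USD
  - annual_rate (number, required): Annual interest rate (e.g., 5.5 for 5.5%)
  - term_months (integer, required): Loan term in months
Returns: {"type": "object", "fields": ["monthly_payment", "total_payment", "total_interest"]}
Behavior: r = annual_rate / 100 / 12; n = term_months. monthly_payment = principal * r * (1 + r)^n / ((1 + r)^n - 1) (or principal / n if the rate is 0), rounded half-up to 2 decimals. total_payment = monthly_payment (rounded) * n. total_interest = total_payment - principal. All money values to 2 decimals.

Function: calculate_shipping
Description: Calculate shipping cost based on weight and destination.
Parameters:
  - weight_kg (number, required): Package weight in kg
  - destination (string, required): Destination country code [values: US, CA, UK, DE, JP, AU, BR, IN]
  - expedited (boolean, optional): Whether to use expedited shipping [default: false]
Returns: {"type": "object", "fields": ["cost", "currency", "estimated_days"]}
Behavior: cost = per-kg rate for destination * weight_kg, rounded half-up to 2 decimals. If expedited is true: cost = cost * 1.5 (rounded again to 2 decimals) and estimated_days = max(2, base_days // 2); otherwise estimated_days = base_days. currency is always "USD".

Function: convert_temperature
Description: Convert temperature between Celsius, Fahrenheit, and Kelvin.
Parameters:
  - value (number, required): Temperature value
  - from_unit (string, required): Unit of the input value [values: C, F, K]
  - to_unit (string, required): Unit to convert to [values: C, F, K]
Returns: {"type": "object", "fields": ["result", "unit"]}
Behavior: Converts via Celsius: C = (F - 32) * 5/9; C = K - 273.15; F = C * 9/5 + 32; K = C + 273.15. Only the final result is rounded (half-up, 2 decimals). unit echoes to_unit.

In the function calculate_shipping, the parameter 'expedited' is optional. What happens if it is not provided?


The calculate_shipping spec declares:
  - expedited (boolean, optional): Whether to use expedited shipping [default: false]
It defaults to false


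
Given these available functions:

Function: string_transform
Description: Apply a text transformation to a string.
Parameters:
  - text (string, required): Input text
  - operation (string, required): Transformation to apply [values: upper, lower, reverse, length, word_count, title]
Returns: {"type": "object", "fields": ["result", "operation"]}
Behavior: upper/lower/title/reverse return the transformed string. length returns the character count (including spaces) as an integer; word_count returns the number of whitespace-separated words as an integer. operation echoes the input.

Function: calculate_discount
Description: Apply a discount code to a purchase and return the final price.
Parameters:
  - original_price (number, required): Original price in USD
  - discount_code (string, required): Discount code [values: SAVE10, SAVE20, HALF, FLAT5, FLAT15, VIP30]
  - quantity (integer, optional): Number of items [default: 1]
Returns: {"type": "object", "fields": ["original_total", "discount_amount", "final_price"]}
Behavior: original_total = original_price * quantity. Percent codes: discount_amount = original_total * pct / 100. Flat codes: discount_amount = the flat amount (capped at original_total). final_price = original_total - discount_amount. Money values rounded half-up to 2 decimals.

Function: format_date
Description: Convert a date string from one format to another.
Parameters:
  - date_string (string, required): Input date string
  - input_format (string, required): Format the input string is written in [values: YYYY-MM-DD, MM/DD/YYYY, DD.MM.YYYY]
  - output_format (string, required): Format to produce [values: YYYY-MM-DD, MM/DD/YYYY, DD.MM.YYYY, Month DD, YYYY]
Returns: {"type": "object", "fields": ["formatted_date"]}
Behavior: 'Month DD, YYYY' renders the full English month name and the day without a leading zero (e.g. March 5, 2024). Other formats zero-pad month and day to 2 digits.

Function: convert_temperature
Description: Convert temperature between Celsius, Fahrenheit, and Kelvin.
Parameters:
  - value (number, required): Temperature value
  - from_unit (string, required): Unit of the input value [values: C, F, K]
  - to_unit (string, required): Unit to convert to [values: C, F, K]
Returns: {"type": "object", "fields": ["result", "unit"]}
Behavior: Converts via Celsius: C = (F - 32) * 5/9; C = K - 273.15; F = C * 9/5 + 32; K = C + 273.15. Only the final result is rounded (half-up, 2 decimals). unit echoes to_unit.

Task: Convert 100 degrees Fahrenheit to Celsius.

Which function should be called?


The task needs a function whose description is: Convert temperature between Celsius, Fahrenheit, and Kelvin.
convert_temperature


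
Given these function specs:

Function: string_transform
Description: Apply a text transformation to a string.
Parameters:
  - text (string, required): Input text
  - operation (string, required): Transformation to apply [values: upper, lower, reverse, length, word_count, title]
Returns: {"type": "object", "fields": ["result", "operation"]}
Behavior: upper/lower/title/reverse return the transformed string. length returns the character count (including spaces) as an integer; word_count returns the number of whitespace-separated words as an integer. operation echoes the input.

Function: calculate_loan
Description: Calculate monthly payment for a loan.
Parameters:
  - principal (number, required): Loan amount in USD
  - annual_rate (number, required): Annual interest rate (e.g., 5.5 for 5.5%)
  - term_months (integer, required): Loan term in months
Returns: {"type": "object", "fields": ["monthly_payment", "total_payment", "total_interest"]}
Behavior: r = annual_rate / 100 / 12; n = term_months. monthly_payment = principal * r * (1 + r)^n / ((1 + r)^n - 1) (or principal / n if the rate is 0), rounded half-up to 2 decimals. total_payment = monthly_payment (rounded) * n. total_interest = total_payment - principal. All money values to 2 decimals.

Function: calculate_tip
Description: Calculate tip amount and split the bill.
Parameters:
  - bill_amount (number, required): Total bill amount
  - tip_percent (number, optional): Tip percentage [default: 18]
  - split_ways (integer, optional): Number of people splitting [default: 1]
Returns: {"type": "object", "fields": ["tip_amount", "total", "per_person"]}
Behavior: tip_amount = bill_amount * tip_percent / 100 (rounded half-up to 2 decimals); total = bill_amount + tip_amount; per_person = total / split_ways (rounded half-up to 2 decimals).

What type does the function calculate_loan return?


The calculate_loan spec declares Returns: {"type": "object", "fields": ["monthly_payment", "total_payment", "total_interest"]}
Type:
object


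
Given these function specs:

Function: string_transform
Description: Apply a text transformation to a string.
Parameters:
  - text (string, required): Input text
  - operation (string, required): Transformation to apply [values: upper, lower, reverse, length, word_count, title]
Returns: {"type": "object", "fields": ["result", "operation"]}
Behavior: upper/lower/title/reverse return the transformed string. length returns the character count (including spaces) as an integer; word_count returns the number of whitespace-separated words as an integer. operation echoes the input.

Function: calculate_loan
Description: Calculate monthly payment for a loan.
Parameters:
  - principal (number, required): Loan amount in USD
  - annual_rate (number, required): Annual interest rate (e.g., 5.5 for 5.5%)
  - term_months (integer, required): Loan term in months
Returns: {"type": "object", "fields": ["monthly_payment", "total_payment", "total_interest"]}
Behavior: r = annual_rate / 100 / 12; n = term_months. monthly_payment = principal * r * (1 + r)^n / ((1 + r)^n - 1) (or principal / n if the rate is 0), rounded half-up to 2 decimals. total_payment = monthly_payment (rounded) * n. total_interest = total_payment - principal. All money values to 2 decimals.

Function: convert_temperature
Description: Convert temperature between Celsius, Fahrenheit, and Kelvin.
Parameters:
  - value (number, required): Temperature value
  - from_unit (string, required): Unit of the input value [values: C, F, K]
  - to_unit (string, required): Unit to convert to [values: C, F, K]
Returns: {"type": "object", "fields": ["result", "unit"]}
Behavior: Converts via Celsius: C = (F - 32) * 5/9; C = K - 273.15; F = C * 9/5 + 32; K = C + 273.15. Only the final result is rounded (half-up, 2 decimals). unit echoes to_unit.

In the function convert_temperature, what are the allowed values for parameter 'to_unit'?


The convert_temperature spec declares:
  - to_unit (string, required): Unit to convert to [values: C, F, K]
Allowed values:
C, F, K


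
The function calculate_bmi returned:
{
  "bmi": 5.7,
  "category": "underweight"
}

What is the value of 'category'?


underweight


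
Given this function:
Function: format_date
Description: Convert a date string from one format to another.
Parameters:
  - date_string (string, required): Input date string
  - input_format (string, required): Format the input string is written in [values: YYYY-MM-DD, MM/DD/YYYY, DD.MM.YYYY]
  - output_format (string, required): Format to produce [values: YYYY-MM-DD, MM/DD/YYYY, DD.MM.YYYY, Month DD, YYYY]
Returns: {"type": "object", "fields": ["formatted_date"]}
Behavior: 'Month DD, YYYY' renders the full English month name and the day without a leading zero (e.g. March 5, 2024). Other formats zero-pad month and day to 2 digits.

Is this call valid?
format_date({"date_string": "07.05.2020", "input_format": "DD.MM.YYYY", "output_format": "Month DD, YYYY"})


Checking all required parameters present and types match... All valid.
Valid


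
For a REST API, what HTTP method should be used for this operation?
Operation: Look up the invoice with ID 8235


GET = read, POST = create, PUT = update/replace, DELETE = remove
This operation is a read.
GET


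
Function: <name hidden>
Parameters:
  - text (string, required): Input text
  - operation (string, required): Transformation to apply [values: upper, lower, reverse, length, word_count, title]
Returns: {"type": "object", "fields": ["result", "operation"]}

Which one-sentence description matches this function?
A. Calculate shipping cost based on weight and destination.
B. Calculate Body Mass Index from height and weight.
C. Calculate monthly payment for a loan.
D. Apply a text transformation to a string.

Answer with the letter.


Parameters text, operation and return ["result", "operation"] fit: Apply a text transformation to a string.
D


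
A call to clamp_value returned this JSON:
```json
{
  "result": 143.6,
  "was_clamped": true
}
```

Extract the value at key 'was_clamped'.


true


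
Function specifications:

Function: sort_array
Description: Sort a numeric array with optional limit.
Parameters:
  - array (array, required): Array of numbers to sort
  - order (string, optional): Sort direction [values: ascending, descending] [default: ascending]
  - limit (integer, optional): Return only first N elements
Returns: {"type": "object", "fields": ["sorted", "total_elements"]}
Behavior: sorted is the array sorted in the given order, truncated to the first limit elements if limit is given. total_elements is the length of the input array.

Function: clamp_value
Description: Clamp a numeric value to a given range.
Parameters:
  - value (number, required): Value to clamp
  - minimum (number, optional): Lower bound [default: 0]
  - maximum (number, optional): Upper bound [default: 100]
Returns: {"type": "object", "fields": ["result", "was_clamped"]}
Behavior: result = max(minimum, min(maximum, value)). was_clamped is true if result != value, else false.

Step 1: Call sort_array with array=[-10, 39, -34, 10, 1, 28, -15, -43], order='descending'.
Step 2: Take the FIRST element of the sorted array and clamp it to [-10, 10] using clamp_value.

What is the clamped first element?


Step 1: sort_array(order=descending)
  sorted: [39, 28, 10, 1, -10, -15, -34, -43]
  -> first element = 39
Step 2: clamp_value(value=39, minimum=-10, maximum=10)
  result = max(-10, min(10, 39)) = max(-10, 10) = 10
  was_clamped = (10 != 39) = true
  -> result = 10
10


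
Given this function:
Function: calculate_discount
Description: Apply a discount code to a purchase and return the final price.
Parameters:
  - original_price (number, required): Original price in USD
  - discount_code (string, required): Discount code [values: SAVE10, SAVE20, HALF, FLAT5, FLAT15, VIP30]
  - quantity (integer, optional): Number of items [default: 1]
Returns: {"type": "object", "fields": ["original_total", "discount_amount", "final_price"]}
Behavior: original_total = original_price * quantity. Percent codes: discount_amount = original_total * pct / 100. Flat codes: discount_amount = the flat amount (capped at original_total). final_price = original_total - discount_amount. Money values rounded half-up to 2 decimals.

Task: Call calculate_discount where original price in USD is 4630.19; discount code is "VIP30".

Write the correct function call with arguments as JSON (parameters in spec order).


Mapping each described value to its parameter name:
  'Original price in USD' -> original_price = 4630.19
  'Discount code' -> discount_code = "VIP30"
calculate_discount({"original_price": 4630.19, "discount_code": "VIP30"})


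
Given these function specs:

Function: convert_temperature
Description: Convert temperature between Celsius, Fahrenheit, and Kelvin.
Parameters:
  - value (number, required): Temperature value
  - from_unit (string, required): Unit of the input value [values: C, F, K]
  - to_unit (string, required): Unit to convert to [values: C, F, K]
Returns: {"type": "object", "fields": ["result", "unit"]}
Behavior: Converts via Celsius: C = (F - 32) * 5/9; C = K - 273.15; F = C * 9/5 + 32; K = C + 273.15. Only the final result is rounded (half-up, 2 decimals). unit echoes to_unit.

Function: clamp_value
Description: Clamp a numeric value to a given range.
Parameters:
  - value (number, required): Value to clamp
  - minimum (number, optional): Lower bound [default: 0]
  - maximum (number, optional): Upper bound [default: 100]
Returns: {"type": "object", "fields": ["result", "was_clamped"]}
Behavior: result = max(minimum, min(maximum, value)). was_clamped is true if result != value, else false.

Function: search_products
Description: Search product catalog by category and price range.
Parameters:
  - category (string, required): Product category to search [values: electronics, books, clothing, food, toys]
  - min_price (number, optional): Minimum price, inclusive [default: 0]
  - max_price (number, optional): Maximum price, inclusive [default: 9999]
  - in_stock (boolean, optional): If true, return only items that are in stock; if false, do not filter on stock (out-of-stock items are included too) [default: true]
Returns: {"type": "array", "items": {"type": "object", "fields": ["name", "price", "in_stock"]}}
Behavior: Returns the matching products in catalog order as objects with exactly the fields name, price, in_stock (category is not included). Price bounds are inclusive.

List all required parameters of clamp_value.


Parameters of clamp_value and their required/optional flag:
  value: required
  minimum: optional
  maximum: optional
value


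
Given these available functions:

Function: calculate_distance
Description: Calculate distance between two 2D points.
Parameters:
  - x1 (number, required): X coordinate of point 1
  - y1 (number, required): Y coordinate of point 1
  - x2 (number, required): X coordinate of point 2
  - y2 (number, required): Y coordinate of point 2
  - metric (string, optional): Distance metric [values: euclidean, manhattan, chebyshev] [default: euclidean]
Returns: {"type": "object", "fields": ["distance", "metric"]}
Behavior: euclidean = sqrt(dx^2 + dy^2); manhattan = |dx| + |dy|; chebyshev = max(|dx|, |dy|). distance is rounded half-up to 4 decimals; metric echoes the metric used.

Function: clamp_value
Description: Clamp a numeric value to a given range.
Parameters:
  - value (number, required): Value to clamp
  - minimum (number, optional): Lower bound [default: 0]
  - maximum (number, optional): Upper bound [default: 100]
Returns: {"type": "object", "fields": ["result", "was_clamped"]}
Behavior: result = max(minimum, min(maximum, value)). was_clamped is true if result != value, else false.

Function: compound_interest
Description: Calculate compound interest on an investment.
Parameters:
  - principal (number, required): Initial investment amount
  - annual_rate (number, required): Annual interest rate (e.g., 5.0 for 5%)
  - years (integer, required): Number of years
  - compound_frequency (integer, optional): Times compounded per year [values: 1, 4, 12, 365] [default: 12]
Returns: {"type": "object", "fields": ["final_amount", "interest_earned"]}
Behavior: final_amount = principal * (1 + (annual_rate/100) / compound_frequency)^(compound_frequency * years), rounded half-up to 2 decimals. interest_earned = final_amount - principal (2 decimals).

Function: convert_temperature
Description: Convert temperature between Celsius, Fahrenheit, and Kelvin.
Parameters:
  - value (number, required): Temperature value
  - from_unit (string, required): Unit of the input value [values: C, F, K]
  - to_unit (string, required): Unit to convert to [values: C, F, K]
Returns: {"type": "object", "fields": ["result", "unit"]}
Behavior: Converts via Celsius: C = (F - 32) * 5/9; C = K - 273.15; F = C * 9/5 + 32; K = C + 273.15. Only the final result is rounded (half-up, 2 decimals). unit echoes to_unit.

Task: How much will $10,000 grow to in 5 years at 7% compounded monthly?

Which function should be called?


The task needs a function whose description is: Calculate compound interest on an investment.
compound_interest


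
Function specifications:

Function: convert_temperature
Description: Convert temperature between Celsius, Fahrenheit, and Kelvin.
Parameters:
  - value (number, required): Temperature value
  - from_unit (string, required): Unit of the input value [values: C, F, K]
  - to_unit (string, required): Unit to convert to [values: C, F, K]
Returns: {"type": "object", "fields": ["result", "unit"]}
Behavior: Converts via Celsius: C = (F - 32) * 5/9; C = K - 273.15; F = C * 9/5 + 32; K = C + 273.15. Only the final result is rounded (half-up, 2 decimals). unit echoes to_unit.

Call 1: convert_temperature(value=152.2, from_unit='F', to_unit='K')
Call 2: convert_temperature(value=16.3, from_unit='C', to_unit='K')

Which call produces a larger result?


Call 1:
  To C: (152.2 - 32) * 5/9 = 66.777778
  To K: 66.777778 + 273.15 = 339.927778
  Round to 2 decimals: 339.93
  -> 339.93 K
Call 2:
  Input already in C: 16.3
  To K: 16.3 + 273.15 = 289.45
  Round to 2 decimals: 289.45
  -> 289.45 K
Call 1 (339.93 K)


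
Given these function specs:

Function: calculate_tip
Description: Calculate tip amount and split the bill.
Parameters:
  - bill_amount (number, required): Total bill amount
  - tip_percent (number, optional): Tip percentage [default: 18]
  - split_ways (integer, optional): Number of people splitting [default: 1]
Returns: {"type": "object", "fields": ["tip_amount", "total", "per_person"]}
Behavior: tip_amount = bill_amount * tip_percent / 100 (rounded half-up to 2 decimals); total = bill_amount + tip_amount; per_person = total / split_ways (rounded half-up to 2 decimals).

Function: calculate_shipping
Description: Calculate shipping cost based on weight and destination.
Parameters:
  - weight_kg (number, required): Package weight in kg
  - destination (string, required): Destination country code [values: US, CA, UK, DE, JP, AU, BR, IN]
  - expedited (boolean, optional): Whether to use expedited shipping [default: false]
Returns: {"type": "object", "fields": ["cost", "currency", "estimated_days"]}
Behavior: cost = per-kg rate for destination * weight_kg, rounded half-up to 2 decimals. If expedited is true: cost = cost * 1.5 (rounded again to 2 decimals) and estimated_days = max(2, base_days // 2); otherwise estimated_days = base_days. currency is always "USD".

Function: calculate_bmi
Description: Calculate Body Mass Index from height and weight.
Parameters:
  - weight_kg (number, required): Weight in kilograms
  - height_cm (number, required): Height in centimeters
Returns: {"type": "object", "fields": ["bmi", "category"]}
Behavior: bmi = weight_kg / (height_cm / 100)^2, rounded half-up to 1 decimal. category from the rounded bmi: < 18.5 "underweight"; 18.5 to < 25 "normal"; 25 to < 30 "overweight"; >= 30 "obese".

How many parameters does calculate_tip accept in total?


Parameters of calculate_tip: bill_amount (required), tip_percent (optional), split_ways (optional)
Total:
3


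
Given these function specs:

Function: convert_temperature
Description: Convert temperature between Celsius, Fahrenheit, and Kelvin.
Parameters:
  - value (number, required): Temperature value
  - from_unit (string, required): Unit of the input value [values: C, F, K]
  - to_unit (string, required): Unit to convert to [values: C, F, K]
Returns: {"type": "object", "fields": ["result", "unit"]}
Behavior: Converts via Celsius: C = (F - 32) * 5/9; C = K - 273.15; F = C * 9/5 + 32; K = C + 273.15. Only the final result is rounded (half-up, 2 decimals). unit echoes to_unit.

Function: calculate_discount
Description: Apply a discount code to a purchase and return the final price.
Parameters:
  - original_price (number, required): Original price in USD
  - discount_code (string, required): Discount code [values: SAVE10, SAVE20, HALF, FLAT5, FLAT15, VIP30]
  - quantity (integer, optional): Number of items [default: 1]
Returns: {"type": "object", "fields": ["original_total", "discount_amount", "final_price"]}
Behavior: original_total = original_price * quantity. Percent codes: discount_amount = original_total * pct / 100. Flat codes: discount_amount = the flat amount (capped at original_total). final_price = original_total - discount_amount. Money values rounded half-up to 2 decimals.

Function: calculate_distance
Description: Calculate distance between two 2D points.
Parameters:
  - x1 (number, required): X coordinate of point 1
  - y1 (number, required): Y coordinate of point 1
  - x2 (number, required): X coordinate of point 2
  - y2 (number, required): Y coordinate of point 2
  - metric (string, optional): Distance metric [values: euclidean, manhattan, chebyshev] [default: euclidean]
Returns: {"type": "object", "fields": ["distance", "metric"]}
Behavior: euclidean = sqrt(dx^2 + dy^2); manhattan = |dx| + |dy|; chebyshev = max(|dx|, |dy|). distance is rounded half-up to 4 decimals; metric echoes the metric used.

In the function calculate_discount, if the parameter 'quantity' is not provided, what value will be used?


The calculate_discount spec declares:
  - quantity (integer, optional): Number of items [default: 1]
Default:
1


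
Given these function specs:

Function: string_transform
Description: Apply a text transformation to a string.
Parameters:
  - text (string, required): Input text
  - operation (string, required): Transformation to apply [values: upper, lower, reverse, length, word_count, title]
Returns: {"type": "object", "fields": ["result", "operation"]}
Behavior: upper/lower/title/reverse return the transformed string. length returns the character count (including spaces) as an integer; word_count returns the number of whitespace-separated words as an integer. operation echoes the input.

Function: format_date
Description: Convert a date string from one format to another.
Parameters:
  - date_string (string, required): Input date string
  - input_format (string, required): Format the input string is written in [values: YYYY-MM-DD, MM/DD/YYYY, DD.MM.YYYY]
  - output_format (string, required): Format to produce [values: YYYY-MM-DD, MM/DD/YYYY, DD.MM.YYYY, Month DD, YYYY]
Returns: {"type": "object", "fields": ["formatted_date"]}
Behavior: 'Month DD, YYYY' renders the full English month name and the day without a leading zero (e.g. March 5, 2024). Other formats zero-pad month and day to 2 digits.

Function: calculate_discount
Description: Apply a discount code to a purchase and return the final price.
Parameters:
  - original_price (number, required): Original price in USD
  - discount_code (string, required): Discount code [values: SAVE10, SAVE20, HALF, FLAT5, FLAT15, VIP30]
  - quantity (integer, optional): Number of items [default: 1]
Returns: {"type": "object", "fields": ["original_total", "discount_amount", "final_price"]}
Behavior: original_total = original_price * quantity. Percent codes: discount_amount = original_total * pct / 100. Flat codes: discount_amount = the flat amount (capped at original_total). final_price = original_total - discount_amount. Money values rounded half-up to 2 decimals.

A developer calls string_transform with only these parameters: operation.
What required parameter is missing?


Required parameters: text, operation
Provided: operation
Missing: text
text


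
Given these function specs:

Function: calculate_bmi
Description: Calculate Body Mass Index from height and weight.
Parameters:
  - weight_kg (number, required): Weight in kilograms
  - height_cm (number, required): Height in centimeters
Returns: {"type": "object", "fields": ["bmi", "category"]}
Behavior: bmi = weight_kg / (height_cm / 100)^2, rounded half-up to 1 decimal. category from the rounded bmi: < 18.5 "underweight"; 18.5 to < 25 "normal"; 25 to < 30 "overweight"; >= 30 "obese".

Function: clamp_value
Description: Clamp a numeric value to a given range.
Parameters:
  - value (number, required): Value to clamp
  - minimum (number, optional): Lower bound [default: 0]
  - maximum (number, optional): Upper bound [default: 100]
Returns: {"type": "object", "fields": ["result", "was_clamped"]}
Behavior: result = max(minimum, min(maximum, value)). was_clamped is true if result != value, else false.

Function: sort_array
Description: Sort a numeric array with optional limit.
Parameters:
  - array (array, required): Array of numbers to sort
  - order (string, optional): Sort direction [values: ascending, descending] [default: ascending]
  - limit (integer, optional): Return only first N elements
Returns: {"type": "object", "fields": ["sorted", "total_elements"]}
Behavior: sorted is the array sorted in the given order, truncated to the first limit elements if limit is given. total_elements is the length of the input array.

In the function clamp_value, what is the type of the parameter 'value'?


The clamp_value spec declares:
  - value (number, required): Value to clamp
Type:
number


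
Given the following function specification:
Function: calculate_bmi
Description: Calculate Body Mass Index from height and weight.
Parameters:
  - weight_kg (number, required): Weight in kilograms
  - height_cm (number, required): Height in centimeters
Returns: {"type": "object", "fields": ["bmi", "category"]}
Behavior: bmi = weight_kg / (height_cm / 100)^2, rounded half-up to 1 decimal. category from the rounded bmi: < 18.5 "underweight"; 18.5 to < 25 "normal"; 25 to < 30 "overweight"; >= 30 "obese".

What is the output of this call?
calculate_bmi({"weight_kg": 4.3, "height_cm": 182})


height_m = 182 / 100 = 1.82
bmi = 4.3 / 1.82^2 = 4.3 / 3.3124 = 1.298152 -> 1.3
1.3 < 18.5 -> underweight
Output:
{"bmi": 1.3, "category": "underweight"}


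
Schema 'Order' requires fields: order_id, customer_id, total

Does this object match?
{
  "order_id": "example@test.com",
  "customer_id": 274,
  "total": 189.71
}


Checking required fields... All present.
Valid - all required fields present


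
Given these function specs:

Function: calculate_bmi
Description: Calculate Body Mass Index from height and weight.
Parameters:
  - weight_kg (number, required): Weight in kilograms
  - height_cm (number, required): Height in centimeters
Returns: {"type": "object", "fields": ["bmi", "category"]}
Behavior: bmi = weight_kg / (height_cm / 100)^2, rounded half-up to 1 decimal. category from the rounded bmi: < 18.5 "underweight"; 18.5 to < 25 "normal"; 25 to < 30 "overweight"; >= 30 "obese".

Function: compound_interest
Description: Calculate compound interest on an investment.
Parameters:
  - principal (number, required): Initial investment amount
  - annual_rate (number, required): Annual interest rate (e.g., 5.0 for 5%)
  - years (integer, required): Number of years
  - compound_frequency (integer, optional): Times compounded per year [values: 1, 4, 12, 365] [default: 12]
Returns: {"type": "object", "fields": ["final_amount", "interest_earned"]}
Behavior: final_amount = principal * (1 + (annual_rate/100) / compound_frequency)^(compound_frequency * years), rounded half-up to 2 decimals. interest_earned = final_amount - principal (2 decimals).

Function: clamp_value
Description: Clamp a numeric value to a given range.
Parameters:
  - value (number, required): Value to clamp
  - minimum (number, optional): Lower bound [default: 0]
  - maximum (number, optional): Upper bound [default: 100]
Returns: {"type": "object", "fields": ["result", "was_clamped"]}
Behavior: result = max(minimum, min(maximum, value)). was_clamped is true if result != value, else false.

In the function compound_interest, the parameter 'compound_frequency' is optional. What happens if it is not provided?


The compound_interest spec declares:
  - compound_frequency (integer, optional): Times compounded per year [values: 1, 4, 12, 365] [default: 12]
It defaults to 12


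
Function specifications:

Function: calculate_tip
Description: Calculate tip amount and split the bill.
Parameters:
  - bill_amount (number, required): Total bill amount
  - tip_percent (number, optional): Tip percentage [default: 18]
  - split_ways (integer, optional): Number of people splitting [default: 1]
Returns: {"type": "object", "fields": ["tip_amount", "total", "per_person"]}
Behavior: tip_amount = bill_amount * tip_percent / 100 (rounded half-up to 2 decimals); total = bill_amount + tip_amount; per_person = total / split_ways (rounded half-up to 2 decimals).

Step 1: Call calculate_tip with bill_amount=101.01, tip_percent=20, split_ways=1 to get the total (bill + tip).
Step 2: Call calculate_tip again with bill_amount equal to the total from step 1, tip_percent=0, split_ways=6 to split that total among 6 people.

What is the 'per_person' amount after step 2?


Step 1: calculate_tip(bill_amount=101.01, tip_percent=20, split_ways=1)
  tip_amount = 101.01 * 20/100 = 20.202 -> 20.20
  total = 101.01 + 20.20 = 121.21
  per_person = 121.21 / 1 = 121.21 -> 121.21
  -> total = 121.21
Step 2: calculate_tip(bill_amount=121.21, tip_percent=0, split_ways=6)
  tip_amount = 121.21 * 0/100 = 0 -> 0.00
  total = 121.21 + 0.00 = 121.21
  per_person = 121.21 / 6 = 20.201667 -> 20.20
  -> per_person = 20.20
$20.20


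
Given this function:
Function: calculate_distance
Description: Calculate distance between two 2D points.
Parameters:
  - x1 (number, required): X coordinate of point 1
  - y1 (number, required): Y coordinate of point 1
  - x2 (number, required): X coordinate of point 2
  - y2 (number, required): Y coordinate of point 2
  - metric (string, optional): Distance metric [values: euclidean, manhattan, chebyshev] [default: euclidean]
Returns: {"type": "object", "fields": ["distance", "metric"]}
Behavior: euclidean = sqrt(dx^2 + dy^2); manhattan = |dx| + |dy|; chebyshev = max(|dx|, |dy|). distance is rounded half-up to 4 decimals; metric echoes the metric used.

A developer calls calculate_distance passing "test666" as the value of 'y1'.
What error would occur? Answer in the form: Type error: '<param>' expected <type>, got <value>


Spec: 'y1' is declared as number; "test666" is a string.
Type error: 'y1' expected number, got "test666"


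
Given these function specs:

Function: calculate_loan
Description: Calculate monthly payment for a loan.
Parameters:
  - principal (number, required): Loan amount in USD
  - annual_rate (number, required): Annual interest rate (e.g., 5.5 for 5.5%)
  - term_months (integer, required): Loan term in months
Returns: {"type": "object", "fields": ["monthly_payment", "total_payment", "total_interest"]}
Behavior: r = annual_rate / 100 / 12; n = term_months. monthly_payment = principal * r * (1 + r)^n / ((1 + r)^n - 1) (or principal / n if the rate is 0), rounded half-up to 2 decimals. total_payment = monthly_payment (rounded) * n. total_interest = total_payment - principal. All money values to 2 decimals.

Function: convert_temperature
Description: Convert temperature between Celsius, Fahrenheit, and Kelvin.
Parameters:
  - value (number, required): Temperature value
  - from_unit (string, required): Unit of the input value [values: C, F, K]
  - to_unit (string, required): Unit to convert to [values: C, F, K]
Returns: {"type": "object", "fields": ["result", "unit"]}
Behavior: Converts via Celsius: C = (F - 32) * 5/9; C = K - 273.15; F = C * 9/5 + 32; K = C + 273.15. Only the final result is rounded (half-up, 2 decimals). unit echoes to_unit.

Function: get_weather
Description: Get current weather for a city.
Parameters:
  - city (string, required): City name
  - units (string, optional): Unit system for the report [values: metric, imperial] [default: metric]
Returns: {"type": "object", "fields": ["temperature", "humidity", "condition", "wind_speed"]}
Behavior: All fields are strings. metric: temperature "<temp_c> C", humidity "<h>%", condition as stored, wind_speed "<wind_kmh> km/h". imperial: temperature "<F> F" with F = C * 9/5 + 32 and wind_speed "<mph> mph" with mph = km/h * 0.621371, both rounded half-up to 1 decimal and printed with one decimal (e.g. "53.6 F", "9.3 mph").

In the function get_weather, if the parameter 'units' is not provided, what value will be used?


The get_weather spec declares:
  - units (string, optional): Unit system for the report [values: metric, imperial] [default: metric]
Default:
metric


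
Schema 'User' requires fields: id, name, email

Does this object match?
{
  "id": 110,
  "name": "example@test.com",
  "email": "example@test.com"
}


Checking required fields... All present.
Valid - all required fields present


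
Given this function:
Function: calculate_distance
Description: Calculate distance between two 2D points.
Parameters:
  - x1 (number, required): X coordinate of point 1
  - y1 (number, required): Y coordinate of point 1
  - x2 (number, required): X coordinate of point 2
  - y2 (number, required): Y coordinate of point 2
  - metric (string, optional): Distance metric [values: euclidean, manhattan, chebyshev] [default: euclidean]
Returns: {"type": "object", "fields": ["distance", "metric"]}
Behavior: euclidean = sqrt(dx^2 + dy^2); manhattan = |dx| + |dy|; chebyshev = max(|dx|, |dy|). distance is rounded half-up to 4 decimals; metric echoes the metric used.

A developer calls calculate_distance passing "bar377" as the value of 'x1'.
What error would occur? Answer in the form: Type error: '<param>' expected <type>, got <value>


Spec: 'x1' is declared as number; "bar377" is a string.
Type error: 'x1' expected number, got "bar377"


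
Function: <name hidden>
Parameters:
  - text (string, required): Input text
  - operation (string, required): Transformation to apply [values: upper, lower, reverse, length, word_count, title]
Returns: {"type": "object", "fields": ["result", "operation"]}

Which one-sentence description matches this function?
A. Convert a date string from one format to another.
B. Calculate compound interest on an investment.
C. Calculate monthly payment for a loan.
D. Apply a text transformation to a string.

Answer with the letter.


Parameters text, operation and return ["result", "operation"] fit: Apply a text transformation to a string.
D


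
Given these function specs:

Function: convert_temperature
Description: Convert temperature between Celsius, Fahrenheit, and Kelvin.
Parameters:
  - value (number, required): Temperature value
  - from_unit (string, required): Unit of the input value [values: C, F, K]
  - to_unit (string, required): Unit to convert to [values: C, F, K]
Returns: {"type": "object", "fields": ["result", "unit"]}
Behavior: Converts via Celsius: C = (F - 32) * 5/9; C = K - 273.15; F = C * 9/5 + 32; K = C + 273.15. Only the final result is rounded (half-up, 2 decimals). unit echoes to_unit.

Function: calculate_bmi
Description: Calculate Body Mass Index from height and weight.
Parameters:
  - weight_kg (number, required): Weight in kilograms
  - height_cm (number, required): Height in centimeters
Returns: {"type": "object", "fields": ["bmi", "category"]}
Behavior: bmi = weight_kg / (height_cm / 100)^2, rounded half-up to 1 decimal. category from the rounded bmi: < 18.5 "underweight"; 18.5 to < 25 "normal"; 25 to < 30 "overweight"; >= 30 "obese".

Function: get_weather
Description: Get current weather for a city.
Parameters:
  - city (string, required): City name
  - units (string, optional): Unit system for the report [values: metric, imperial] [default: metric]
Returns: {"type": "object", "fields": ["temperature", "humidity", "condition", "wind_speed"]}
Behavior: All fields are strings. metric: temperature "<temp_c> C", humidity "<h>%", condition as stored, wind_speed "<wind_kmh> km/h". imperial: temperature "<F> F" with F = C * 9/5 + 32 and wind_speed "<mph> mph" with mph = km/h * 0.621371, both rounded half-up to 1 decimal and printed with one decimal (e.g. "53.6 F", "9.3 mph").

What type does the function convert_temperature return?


The convert_temperature spec declares Returns: {"type": "object", "fields": ["result", "unit"]}
Type:
object


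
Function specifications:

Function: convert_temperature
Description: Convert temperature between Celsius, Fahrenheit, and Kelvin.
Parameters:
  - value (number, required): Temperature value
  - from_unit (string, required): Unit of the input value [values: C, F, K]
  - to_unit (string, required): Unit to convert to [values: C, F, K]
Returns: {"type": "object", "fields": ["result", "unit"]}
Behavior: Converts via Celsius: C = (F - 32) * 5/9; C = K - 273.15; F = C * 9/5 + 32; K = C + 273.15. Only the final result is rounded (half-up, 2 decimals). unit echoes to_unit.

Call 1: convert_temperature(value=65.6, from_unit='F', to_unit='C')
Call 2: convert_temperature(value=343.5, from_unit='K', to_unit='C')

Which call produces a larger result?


Call 1:
  To C: (65.6 - 32) * 5/9 = 18.666667
  Target is C: 18.666667
  Round to 2 decimals: 18.67
  -> 18.67 C
Call 2:
  To C: 343.5 - 273.15 = 70.35
  Target is C: 70.35
  Round to 2 decimals: 70.35
  -> 70.35 C
Call 2 (70.35 C)


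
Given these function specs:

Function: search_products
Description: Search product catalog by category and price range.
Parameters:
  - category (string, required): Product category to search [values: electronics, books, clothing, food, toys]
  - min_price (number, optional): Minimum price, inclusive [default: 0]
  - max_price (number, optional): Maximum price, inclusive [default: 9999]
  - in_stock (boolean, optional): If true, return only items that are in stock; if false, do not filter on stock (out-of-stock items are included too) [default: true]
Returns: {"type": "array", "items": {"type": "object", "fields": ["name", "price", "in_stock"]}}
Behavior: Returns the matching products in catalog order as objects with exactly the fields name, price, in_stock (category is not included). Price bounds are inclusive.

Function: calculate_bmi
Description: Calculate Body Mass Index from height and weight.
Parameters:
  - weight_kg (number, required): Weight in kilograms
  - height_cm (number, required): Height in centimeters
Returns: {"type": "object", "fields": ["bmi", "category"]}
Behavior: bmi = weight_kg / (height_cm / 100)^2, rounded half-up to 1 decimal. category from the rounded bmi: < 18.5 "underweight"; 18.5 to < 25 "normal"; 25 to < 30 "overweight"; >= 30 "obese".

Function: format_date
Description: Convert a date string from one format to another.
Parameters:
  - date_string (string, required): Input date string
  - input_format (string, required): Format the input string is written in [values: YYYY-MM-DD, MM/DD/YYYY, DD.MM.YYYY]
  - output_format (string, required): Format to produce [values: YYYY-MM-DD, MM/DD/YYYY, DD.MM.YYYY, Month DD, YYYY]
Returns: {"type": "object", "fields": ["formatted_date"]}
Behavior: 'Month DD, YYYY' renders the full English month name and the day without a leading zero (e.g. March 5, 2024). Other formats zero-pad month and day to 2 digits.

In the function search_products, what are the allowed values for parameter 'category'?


The search_products spec declares:
  - category (string, required): Product category to search [values: electronics, books, clothing, food, toys]
Allowed values:
electronics, books, clothing, food, toys
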